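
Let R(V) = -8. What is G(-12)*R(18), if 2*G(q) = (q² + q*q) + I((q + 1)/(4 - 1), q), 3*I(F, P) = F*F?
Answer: -31588/27 ≈ -1169.9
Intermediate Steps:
I(F, P) = F²/3 (I(F, P) = (F*F)/3 = F²/3)
G(q) = q² + (⅓ + q/3)²/6 (G(q) = ((q² + q*q) + ((q + 1)/(4 - 1))²/3)/2 = ((q² + q²) + ((1 + q)/3)²/3)/2 = (2*q² + ((1 + q)*(⅓))²/3)/2 = (2*q² + (⅓ + q/3)²/3)/2 = q² + (⅓ + q/3)²/6)
G(-12)*R(18) = ((-12)² + (1 - 12)²/54)*(-8) = (144 + (1/54)*(-11)²)*(-8) = (144 + (1/54)*121)*(-8) = (144 + 121/54)*(-8) = (7897/54)*(-8) = -31588/27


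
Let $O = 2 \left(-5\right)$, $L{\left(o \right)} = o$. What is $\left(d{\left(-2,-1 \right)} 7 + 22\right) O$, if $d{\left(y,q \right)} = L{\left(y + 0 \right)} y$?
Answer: $-500$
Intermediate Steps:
$d{\left(y,q \right)} = y^{2}$ ($d{\left(y,q \right)} = \left(y + 0\right) y = y y = y^{2}$)
$O = -10$
$\left(d{\left(-2,-1 \right)} 7 + 22\right) O = \left(\left(-2\right)^{2} \cdot 7 + 22\right) \left(-10\right) = \left(4 \cdot 7 + 22\right) \left(-10\right) = \left(28 + 22\right) \left(-10\right) = 50 \left(-10\right) = -500$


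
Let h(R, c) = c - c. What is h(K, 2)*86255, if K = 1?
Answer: 0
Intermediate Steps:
h(R, c) = 0
h(K, 2)*86255 = 0*86255 = 0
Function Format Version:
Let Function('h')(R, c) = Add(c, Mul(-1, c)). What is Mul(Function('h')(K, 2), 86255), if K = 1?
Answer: 0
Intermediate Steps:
Function('h')(R, c) = 0
Mul(Function('h')(K, 2), 86255) = Mul(0, 86255) = 0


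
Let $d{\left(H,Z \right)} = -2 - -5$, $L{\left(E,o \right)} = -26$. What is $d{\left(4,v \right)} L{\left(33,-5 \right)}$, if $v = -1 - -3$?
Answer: $-78$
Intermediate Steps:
$v = 2$ ($v = -1 + 3 = 2$)
$d{\left(H,Z \right)} = 3$ ($d{\left(H,Z \right)} = -2 + 5 = 3$)
$d{\left(4,v \right)} L{\left(33,-5 \right)} = 3 \left(-26\right) = -78$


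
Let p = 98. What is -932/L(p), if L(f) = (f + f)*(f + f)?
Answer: -233/9604 ≈ -0.024261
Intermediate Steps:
L(f) = 4*f**2 (L(f) = (2*f)*(2*f) = 4*f**2)
-932/L(p) = -932/(4*98**2) = -932/(4*9604) = -932/38416 = -932*1/38416 = -233/9604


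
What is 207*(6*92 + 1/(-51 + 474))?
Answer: 5370431/47 ≈ 1.1426e+5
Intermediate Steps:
207*(6*92 + 1/(-51 + 474)) = 207*(552 + 1/423) = 207*(233497/423) = 5370431/47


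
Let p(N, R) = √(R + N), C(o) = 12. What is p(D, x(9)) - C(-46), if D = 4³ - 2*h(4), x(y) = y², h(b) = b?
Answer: -12 + √137 ≈ -0.29530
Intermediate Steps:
D = 56 (D = 4³ - 2*4 = 64 - 8 = 56)
p(N, R) = √(N + R)
p(D, x(9)) - C(-46) = √(56 + 9²) - 1*12 = √(56 + 81) - 12 = √137 - 12 = -12 + √137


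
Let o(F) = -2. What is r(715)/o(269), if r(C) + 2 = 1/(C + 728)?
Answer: 2885/2886 ≈ 0.99965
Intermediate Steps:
r(C) = -2 + 1/(728 + C) (r(C) = -2 + 1/(C + 728) = -2 + 1/(728 + C))
r(715)/o(269) = ((-1455 - 2*715)/(728 + 715))/(-2) = ((-1455 - 1430)/1443)*(-½) = ((1/1443)*(-2885))*(-½) = -2885/1443*(-½) = 2885/2886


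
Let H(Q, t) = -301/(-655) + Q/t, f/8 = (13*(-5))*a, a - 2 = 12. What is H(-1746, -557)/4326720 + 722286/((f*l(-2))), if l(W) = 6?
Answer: -2375326008942223/143647039099200 ≈ -16.536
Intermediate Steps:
a = 14 (a = 2 + 12 = 14)
f = -7280 (f = 8*((13*(-5))*14) = 8*(-65*14) = 8*(-910) = -7280)
H(Q, t) = 301/655 + Q/t (H(Q, t) = -301*(-1/655) + Q/t = 301/655 + Q/t)
H(-1746, -557)/4326720 + 722286/((f*l(-2))) = (301/655 - 1746/(-557))/4326720 + 722286/((-7280*6)) = (301/655 - 1746*(-1/557))*(1/4326720) + 722286/(-43680) = (301/655 + 1746/557)*(1/4326720) + 722286*(-1/43680) = (1311287/364835)*(1/4326720) - 120381/7280 = 1311287/1578538891200 - 120381/7280 = -2375326008942223/143647039099200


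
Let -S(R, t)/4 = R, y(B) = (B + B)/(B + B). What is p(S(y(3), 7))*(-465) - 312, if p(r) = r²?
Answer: -7752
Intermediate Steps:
y(B) = 1 (y(B) = (2*B)/((2*B)) = (2*B)*(1/(2*B)) = 1)
S(R, t) = -4*R
p(S(y(3), 7))*(-465) - 312 = (-4*1)²*(-465) - 312 = (-4)²*(-465) - 312 = 16*(-465) - 312 = -7440 - 312 = -7752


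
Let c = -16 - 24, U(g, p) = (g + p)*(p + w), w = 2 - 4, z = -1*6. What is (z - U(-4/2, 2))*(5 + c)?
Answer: 210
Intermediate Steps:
z = -6
w = -2
U(g, p) = (-2 + p)*(g + p) (U(g, p) = (g + p)*(p - 2) = (g + p)*(-2 + p) = (-2 + p)*(g + p))
c = -40
(z - U(-4/2, 2))*(5 + c) = (-6 - (2² - (-8)/2 - 2*2 - 4/2*2))*(5 - 40) = (-6 - (4 - (-8)/2 - 4 - 4*½*2))*(-35) = (-6 - (4 - 2*(-2) - 4 - 2*2))*(-35) = (-6 - (4 + 4 - 4 - 4))*(-35) = (-6 - 1*0)*(-35) = (-6 + 0)*(-35) = -6*(-35) = 210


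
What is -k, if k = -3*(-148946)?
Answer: -446838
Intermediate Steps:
k = 446838
-k = -1*446838 = -446838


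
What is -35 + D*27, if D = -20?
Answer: -575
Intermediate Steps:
-35 + D*27 = -35 - 20*27 = -35 - 540 = -575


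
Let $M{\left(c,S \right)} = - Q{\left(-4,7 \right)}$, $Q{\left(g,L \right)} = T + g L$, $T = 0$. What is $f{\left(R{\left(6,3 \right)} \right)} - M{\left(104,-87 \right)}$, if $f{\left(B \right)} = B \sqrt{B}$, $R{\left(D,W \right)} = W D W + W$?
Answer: $-28 + 57 \sqrt{57} \approx 402.34$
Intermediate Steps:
$Q{\left(g,L \right)} = L g$ ($Q{\left(g,L \right)} = 0 + g L = 0 + L g = L g$)
$M{\left(c,S \right)} = 28$ ($M{\left(c,S \right)} = - 7 \left(-4\right) = \left(-1\right) \left(-28\right) = 28$)
$R{\left(D,W \right)} = W + D W^{2}$ ($R{\left(D,W \right)} = D W W + W = D W^{2} + W = W + D W^{2}$)
$f{\left(B \right)} = B^{\frac{3}{2}}$
$f{\left(R{\left(6,3 \right)} \right)} - M{\left(104,-87 \right)} = \left(3 \left(1 + 6 \cdot 3\right)\right)^{\frac{3}{2}} - 28 = \left(3 \left(1 + 18\right)\right)^{\frac{3}{2}} - 28 = \left(3 \cdot 19\right)^{\frac{3}{2}} - 28 = 57^{\frac{3}{2}} - 28 = 57 \sqrt{57} - 28 = -28 + 57 \sqrt{57}$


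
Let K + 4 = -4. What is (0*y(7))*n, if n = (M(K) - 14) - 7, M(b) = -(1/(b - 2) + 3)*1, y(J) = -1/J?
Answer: 0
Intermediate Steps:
K = -8 (K = -4 - 4 = -8)
M(b) = -3 - 1/(-2 + b) (M(b) = -(1/(-2 + b) + 3)*1 = -(3 + 1/(-2 + b))*1 = (-3 - 1/(-2 + b))*1 = -3 - 1/(-2 + b))
n = -239/10 (n = ((5 - 3*(-8))/(-2 - 8) - 14) - 7 = ((5 + 24)/(-10) - 14) - 7 = (-⅒*29 - 14) - 7 = (-29/10 - 14) - 7 = -169/10 - 7 = -239/10 ≈ -23.900)
(0*y(7))*n = (0*(-1/7))*(-239/10) = (0*(-1*⅐))*(-239/10) = (0*(-⅐))*(-239/10) = 0*(-239/10) = 0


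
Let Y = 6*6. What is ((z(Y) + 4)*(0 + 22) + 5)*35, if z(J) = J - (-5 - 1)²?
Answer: 3255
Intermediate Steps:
Y = 36
z(J) = -36 + J (z(J) = J - 1*(-6)² = J - 1*36 = J - 36 = -36 + J)
((z(Y) + 4)*(0 + 22) + 5)*35 = (((-36 + 36) + 4)*(0 + 22) + 5)*35 = ((0 + 4)*22 + 5)*35 = (4*22 + 5)*35 = (88 + 5)*35 = 93*35 = 3255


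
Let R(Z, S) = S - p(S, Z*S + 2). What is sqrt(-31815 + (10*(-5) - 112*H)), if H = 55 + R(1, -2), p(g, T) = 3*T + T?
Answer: I*sqrt(37801) ≈ 194.42*I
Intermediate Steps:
p(g, T) = 4*T
R(Z, S) = -8 + S - 4*S*Z (R(Z, S) = S - 4*(Z*S + 2) = S - 4*(S*Z + 2) = S - 4*(2 + S*Z) = S - (8 + 4*S*Z) = S + (-8 - 4*S*Z) = -8 + S - 4*S*Z)
H = 53 (H = 55 + (-8 - 2 - 4*(-2)*1) = 55 + (-8 - 2 + 8) = 55 - 2 = 53)
sqrt(-31815 + (10*(-5) - 112*H)) = sqrt(-31815 + (10*(-5) - 112*53)) = sqrt(-31815 + (-50 - 5936)) = sqrt(-31815 - 5986) = sqrt(-37801) = I*sqrt(37801)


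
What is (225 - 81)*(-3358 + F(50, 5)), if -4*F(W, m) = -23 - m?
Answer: -482544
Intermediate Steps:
F(W, m) = 23/4 + m/4 (F(W, m) = -(-23 - m)/4 = 23/4 + m/4)
(225 - 81)*(-3358 + F(50, 5)) = (225 - 81)*(-3358 + (23/4 + (¼)*5)) = 144*(-3358 + (23/4 + 5/4)) = 144*(-3358 + 7) = 144*(-3351) = -482544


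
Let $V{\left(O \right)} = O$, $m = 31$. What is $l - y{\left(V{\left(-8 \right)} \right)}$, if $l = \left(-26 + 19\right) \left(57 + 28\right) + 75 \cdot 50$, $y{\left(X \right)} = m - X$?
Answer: $3116$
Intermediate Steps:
$y{\left(X \right)} = 31 - X$
$l = 3155$ ($l = \left(-7\right) 85 + 3750 = -595 + 3750 = 3155$)
$l - y{\left(V{\left(-8 \right)} \right)} = 3155 - \left(31 - -8\right) = 3155 - \left(31 + 8\right) = 3155 - 39 = 3116$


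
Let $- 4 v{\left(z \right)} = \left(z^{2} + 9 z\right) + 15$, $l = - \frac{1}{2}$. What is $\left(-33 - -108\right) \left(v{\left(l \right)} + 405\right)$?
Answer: $\frac{482775}{16} \approx 30173.0$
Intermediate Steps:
$l = - \frac{1}{2}$ ($l = \left(-1\right) \frac{1}{2} = - \frac{1}{2} \approx -0.5$)
$v{\left(z \right)} = - \frac{15}{4} - \frac{9 z}{4} - \frac{z^{2}}{4}$ ($v{\left(z \right)} = - \frac{\left(z^{2} + 9 z\right) + 15}{4} = - \frac{15 + z^{2} + 9 z}{4} = - \frac{15}{4} - \frac{9 z}{4} - \frac{z^{2}}{4}$)
$\left(-33 - -108\right) \left(v{\left(l \right)} + 405\right) = \left(-33 - -108\right) \left(\left(- \frac{15}{4} - - \frac{9}{8} - \frac{\left(- \frac{1}{2}\right)^{2}}{4}\right) + 405\right) = \left(-33 + 108\right) \left(\left(- \frac{15}{4} + \frac{9}{8} - \frac{1}{16}\right) + 405\right) = 75 \left(\left(- \frac{15}{4} + \frac{9}{8} - \frac{1}{16}\right) + 405\right) = 75 \left(- \frac{43}{16} + 405\right) = 75 \cdot \frac{6437}{16} = \frac{482775}{16}$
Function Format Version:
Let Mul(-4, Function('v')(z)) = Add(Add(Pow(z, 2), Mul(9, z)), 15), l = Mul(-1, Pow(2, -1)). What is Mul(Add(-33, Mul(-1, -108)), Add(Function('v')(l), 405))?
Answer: Rational(482775, 16) ≈ 30173.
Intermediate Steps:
l = Rational(-1, 2) (l = Mul(-1, Rational(1, 2)) = Rational(-1, 2) ≈ -0.50000)
Function('v')(z) = Add(Rational(-15, 4), Mul(Rational(-9, 4), z), Mul(Rational(-1, 4), Pow(z, 2))) (Function('v')(z) = Mul(Rational(-1, 4), Add(Add(Pow(z, 2), Mul(9, z)), 15)) = Mul(Rational(-1, 4), Add(15, Pow(z, 2), Mul(9, z))) = Add(Rational(-15, 4), Mul(Rational(-9, 4), z), Mul(Rational(-1, 4), Pow(z, 2))))
Mul(Add(-33, Mul(-1, -108)), Add(Function('v')(l), 405)) = Mul(Add(-33, Mul(-1, -108)), Add(Add(Rational(-15, 4), Mul(Rational(-9, 4), Rational(-1, 2)), Mul(Rational(-1, 4), Pow(Rational(-1, 2), 2))), 405)) = Mul(Add(-33, 108), Add(Add(Rational(-15, 4), Rational(9, 8), Mul(Rational(-1, 4), Rational(1, 4))), 405)) = Mul(75, Add(Add(Rational(-15, 4), Rational(9, 8), Rational(-1, 16)), 405)) = Mul(75, Add(Rational(-43, 16), 405)) = Mul(75, Rational(6437, 16)) = Rational(482775, 16)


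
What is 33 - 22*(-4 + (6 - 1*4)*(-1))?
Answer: 165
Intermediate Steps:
33 - 22*(-4 + (6 - 1*4)*(-1)) = 33 - 22*(-4 + (6 - 4)*(-1)) = 33 - 22*(-4 + 2*(-1)) = 33 - 22*(-4 - 2) = 33 - 22*(-6) = 33 + 132 = 165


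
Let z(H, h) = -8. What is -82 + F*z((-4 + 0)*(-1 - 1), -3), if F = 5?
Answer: -122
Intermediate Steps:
-82 + F*z((-4 + 0)*(-1 - 1), -3) = -82 + 5*(-8) = -82 - 40 = -122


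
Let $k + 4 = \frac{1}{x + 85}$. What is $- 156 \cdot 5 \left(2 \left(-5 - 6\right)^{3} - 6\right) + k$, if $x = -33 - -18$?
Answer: $\frac{145672521}{70} \approx 2.081 \cdot 10^{6}$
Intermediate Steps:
$x = -15$ ($x = -33 + 18 = -15$)
$k = - \frac{279}{70}$ ($k = -4 + \frac{1}{-15 + 85} = -4 + \frac{1}{70} = - \frac{279}{70} \approx -3.9857$)
$- 156 \cdot 5 \left(2 \left(-5 - 6\right)^{3} - 6\right) + k = - 156 \cdot 5 \left(2 \left(-5 - 6\right)^{3} - 6\right) - \frac{279}{70} = - 156 \cdot 5 \left(2 \left(-11\right)^{3} - 6\right) - \frac{279}{70} = - 156 \cdot 5 \left(2 \left(-1331\right) - 6\right) - \frac{279}{70} = - 156 \cdot 5 \left(-2662 - 6\right) - \frac{279}{70} = - 156 \cdot 5 \left(-2668\right) - \frac{279}{70} = \left(-156\right) \left(-13340\right) - \frac{279}{70} = 2081040 - \frac{279}{70} = \frac{145672521}{70}$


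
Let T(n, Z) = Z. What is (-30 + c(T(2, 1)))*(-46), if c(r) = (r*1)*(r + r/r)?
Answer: 1288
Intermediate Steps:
c(r) = r*(1 + r) (c(r) = r*(r + 1) = r*(1 + r))
(-30 + c(T(2, 1)))*(-46) = (-30 + 1*(1 + 1))*(-46) = (-30 + 1*2)*(-46) = (-30 + 2)*(-46) = -28*(-46) = 1288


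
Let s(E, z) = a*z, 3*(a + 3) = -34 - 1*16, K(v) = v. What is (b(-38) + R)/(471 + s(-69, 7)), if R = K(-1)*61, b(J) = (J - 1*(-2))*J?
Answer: 3921/1000 ≈ 3.9210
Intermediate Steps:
b(J) = J*(2 + J) (b(J) = (J + 2)*J = (2 + J)*J = J*(2 + J))
a = -59/3 (a = -3 + (-34 - 1*16)/3 = -3 + (-34 - 16)/3 = -3 + (⅓)*(-50) = -3 - 50/3 = -59/3 ≈ -19.667)
R = -61 (R = -1*61 = -61)
s(E, z) = -59*z/3
(b(-38) + R)/(471 + s(-69, 7)) = (-38*(2 - 38) - 61)/(471 - 59/3*7) = (-38*(-36) - 61)/(471 - 413/3) = (1368 - 61)/(1000/3) = 1307*(3/1000) = 3921/1000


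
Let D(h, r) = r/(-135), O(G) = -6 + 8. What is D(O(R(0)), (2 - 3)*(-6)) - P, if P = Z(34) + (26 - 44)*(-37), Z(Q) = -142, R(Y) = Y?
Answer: -23582/45 ≈ -524.04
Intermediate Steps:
O(G) = 2
D(h, r) = -r/135 (D(h, r) = r*(-1/135) = -r/135)
P = 524 (P = -142 + (26 - 44)*(-37) = -142 - 18*(-37) = -142 + 666 = 524)
D(O(R(0)), (2 - 3)*(-6)) - P = -(2 - 3)*(-6)/135 - 1*524 = -(-1)*(-6)/135 - 524 = -1/135*6 - 524 = -2/45 - 524 = -23582/45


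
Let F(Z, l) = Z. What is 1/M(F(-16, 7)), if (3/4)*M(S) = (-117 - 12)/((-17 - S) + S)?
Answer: 17/172 ≈ 0.098837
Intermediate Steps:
M(S) = 172/17 (M(S) = 4*((-117 - 12)/((-17 - S) + S))/3 = 4*(-129/(-17))/3 = 4*(-129*(-1/17))/3 = (4/3)*(129/17) = 172/17)
1/M(F(-16, 7)) = 1/(172/17) = 17/172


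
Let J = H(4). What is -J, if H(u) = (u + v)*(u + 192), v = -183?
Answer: 35084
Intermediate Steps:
H(u) = (-183 + u)*(192 + u) (H(u) = (u - 183)*(u + 192) = (-183 + u)*(192 + u))
J = -35084 (J = -35136 + 4² + 9*4 = -35136 + 16 + 36 = -35084)
-J = -1*(-35084) = 35084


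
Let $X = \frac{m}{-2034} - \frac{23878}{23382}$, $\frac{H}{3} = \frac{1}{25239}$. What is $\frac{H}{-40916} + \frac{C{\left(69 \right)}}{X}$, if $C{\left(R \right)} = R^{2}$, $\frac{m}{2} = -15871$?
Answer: $\frac{1082536002042914441}{3316159558553588} \approx 326.44$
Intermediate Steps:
$H = \frac{1}{8413}$ ($H = \frac{3}{25239} = 3 \cdot \frac{1}{25239} = \frac{1}{8413} \approx 0.00011886$)
$m = -31742$ ($m = 2 \left(-15871\right) = -31742$)
$X = \frac{19267322}{1321083}$ ($X = - \frac{31742}{-2034} - \frac{23878}{23382} = \left(-31742\right) \left(- \frac{1}{2034}\right) - \frac{11939}{11691} = \frac{15871}{1017} - \frac{11939}{11691} = \frac{19267322}{1321083} \approx 14.584$)
$\frac{H}{-40916} + \frac{C{\left(69 \right)}}{X} = \frac{1}{8413 \left(-40916\right)} + \frac{69^{2}}{\frac{19267322}{1321083}} = \frac{1}{8413} \left(- \frac{1}{40916}\right) + 4761 \cdot \frac{1321083}{19267322} = - \frac{1}{344226308} + \frac{6289676163}{19267322} = \frac{1082536002042914441}{3316159558553588}$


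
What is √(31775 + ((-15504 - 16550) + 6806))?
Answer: √6527 ≈ 80.790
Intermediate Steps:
√(31775 + ((-15504 - 16550) + 6806)) = √(31775 + (-32054 + 6806)) = √(31775 - 25248) = √6527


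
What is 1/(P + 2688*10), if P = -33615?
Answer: -1/6735 ≈ -0.00014848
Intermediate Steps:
1/(P + 2688*10) = 1/(-33615 + 2688*10) = 1/(-33615 + 26880) = 1/(-6735) = -1/6735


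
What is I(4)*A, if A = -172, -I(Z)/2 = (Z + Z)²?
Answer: 22016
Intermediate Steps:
I(Z) = -8*Z² (I(Z) = -2*(Z + Z)² = -2*4*Z² = -8*Z²)
I(4)*A = -8*4²*(-172) = -8*16*(-172) = -128*(-172) = 22016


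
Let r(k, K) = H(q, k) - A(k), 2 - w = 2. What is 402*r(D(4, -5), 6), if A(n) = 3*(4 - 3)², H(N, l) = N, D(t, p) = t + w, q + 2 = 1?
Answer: -1608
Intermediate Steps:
w = 0 (w = 2 - 1*2 = 2 - 2 = 0)
q = -1 (q = -2 + 1 = -1)
D(t, p) = t (D(t, p) = t + 0 = t)
A(n) = 3 (A(n) = 3*1² = 3*1 = 3)
r(k, K) = -4 (r(k, K) = -1 - 1*3 = -1 - 3 = -4)
402*r(D(4, -5), 6) = 402*(-4) = -1608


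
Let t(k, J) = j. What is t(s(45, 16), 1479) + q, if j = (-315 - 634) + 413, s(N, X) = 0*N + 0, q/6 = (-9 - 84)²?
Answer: 51358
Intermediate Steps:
q = 51894 (q = 6*(-9 - 84)² = 6*(-93)² = 6*8649 = 51894)
s(N, X) = 0 (s(N, X) = 0 + 0 = 0)
j = -536 (j = -949 + 413 = -536)
t(k, J) = -536
t(s(45, 16), 1479) + q = -536 + 51894 = 51358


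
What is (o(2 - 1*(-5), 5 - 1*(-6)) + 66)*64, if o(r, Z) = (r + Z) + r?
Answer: 5824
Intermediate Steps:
o(r, Z) = Z + 2*r (o(r, Z) = (Z + r) + r = Z + 2*r)
(o(2 - 1*(-5), 5 - 1*(-6)) + 66)*64 = (((5 - 1*(-6)) + 2*(2 - 1*(-5))) + 66)*64 = (((5 + 6) + 2*(2 + 5)) + 66)*64 = ((11 + 2*7) + 66)*64 = ((11 + 14) + 66)*64 = (25 + 66)*64 = 91*64 = 5824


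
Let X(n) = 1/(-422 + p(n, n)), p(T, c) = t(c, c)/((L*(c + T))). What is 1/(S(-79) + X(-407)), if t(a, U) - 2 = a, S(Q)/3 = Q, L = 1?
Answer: -343103/81316225 ≈ -0.0042194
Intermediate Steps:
S(Q) = 3*Q
t(a, U) = 2 + a
p(T, c) = (2 + c)/(T + c) (p(T, c) = (2 + c)/((1*(c + T))) = (2 + c)/((1*(T + c))) = (2 + c)/(T + c))
X(n) = 1/(-422 + (2 + n)/(2*n)) (X(n) = 1/(-422 + (2 + n)/(n + n)) = 1/(-422 + (2 + n)/((2*n))) = 1/(-422 + (1/(2*n))*(2 + n)) = 1/(-422 + (2 + n)/(2*n)))
1/(S(-79) + X(-407)) = 1/(3*(-79) + 2*(-407)/(2 - 843*(-407))) = 1/(-237 + 2*(-407)/(2 + 343101)) = 1/(-237 + 2*(-407)/343103) = 1/(-237 + 2*(-407)*(1/343103)) = 1/(-237 - 814/343103) = 1/(-81316225/343103) = -343103/81316225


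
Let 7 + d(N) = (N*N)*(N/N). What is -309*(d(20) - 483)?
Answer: 27810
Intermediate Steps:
d(N) = -7 + N² (d(N) = -7 + (N*N)*(N/N) = -7 + N²*1 = -7 + N²)
-309*(d(20) - 483) = -309*((-7 + 20²) - 483) = -309*((-7 + 400) - 483) = -309*(393 - 483) = -309*(-90) = 27810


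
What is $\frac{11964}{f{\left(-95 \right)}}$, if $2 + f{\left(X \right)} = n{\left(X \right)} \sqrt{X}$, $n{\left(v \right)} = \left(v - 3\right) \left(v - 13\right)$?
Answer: $- \frac{5982}{2660500081} - \frac{31656744 i \sqrt{95}}{2660500081} \approx -2.2484 \cdot 10^{-6} - 0.11598 i$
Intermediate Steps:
$n{\left(v \right)} = \left(-13 + v\right) \left(-3 + v\right)$ ($n{\left(v \right)} = \left(-3 + v\right) \left(-13 + v\right) = \left(-13 + v\right) \left(-3 + v\right)$)
$f{\left(X \right)} = -2 + \sqrt{X} \left(39 + X^{2} - 16 X\right)$ ($f{\left(X \right)} = -2 + \left(39 + X^{2} - 16 X\right) \sqrt{X} = -2 + \sqrt{X} \left(39 + X^{2} - 16 X\right)$)
$\frac{11964}{f{\left(-95 \right)}} = \frac{11964}{-2 + \sqrt{-95} \left(39 + \left(-95\right)^{2} - -1520\right)} = \frac{11964}{-2 + i \sqrt{95} \left(39 + 9025 + 1520\right)} = \frac{11964}{-2 + i \sqrt{95} \cdot 10584} = \frac{11964}{-2 + 10584 i \sqrt{95}}$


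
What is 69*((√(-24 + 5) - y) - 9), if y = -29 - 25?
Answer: 3105 + 69*I*√19 ≈ 3105.0 + 300.76*I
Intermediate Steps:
y = -54
69*((√(-24 + 5) - y) - 9) = 69*((√(-24 + 5) - 1*(-54)) - 9) = 69*((√(-19) + 54) - 9) = 69*((I*√19 + 54) - 9) = 69*((54 + I*√19) - 9) = 69*(45 + I*√19) = 3105 + 69*I*√19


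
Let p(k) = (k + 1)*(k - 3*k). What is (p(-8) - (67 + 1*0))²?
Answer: 32041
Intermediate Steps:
p(k) = -2*k*(1 + k) (p(k) = (1 + k)*(-2*k) = -2*k*(1 + k))
(p(-8) - (67 + 1*0))² = (-2*(-8)*(1 - 8) - (67 + 1*0))² = (-2*(-8)*(-7) - (67 + 0))² = (-112 - 1*67)² = (-112 - 67)² = (-179)² = 32041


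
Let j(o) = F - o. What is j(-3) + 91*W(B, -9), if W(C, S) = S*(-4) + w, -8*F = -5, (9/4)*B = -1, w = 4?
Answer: 29149/8 ≈ 3643.6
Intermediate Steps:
B = -4/9 (B = (4/9)*(-1) = -4/9 ≈ -0.44444)
F = 5/8 (F = -⅛*(-5) = 5/8 ≈ 0.62500)
W(C, S) = 4 - 4*S (W(C, S) = S*(-4) + 4 = -4*S + 4 = 4 - 4*S)
j(o) = 5/8 - o
j(-3) + 91*W(B, -9) = (5/8 - 1*(-3)) + 91*(4 - 4*(-9)) = (5/8 + 3) + 91*(4 + 36) = 29/8 + 91*40 = 29/8 + 3640 = 29149/8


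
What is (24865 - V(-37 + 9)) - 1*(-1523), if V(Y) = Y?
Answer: 26416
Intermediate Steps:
(24865 - V(-37 + 9)) - 1*(-1523) = (24865 - (-37 + 9)) - 1*(-1523) = (24865 - 1*(-28)) + 1523 = (24865 + 28) + 1523 = 24893 + 1523 = 26416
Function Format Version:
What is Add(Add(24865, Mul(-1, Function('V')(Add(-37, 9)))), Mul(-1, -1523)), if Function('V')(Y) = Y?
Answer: 26416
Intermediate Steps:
Add(Add(24865, Mul(-1, Function('V')(Add(-37, 9)))), Mul(-1, -1523)) = Add(Add(24865, Mul(-1, Add(-37, 9))), Mul(-1, -1523)) = Add(Add(24865, Mul(-1, -28)), 1523) = Add(Add(24865, 28), 1523) = Add(24893, 1523) = 26416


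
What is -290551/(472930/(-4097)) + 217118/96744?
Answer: 207312094943/82289820 ≈ 2519.3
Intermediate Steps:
-290551/(472930/(-4097)) + 217118/96744 = -290551/(472930*(-1/4097)) + 217118*(1/96744) = -290551/(-472930/4097) + 781/348 = -290551*(-4097/472930) + 781/348 = 1190387447/472930 + 781/348 = 207312094943/82289820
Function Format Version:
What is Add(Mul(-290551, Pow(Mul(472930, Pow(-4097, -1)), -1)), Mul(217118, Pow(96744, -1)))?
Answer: Rational(207312094943, 82289820) ≈ 2519.3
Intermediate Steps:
Add(Mul(-290551, Pow(Mul(472930, Pow(-4097, -1)), -1)), Mul(217118, Pow(96744, -1))) = Add(Mul(-290551, Pow(Mul(472930, Rational(-1, 4097)), -1)), Mul(217118, Rational(1, 96744))) = Add(Mul(-290551, Pow(Rational(-472930, 4097), -1)), Rational(781, 348)) = Add(Mul(-290551, Rational(-4097, 472930)), Rational(781, 348)) = Add(Rational(1190387447, 472930), Rational(781, 348)) = Rational(207312094943, 82289820)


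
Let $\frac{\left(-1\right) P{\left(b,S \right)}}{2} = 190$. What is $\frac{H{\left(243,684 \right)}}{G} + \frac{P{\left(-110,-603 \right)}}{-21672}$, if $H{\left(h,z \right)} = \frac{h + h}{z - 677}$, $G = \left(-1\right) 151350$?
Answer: $\frac{333383}{19524150} \approx 0.017075$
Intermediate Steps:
$P{\left(b,S \right)} = -380$ ($P{\left(b,S \right)} = \left(-2\right) 190 = -380$)
$G = -151350$
$H{\left(h,z \right)} = \frac{2 h}{-677 + z}$
$\frac{H{\left(243,684 \right)}}{G} + \frac{P{\left(-110,-603 \right)}}{-21672} = \frac{2 \cdot 243 \frac{1}{-677 + 684}}{-151350} - \frac{380}{-21672} = 2 \cdot 243 \cdot \frac{1}{7} \left(- \frac{1}{151350}\right) - - \frac{95}{5418} = 2 \cdot 243 \cdot \frac{1}{7} \left(- \frac{1}{151350}\right) + \frac{95}{5418} = \frac{486}{7} \left(- \frac{1}{151350}\right) + \frac{95}{5418} = - \frac{81}{176575} + \frac{95}{5418} = \frac{333383}{19524150}$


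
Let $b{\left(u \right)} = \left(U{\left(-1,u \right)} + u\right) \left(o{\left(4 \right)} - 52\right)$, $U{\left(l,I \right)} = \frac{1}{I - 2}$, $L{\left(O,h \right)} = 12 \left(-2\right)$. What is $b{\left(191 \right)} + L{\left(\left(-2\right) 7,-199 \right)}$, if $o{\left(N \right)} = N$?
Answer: $- \frac{579112}{63} \approx -9192.3$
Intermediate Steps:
$L{\left(O,h \right)} = -24$
$U{\left(l,I \right)} = \frac{1}{-2 + I}$
$b{\left(u \right)} = - 48 u - \frac{48}{-2 + u}$ ($b{\left(u \right)} = \left(\frac{1}{-2 + u} + u\right) \left(4 - 52\right) = \left(u + \frac{1}{-2 + u}\right) \left(-48\right) = - 48 u - \frac{48}{-2 + u}$)
$b{\left(191 \right)} + L{\left(\left(-2\right) 7,-199 \right)} = \frac{48 \left(-1 - 191 \left(-2 + 191\right)\right)}{-2 + 191} - 24 = \frac{48 \left(-1 - 191 \cdot 189\right)}{189} - 24 = 48 \cdot \frac{1}{189} \left(-1 - 36099\right) - 24 = 48 \cdot \frac{1}{189} \left(-36100\right) - 24 = - \frac{577600}{63} - 24 = - \frac{579112}{63}$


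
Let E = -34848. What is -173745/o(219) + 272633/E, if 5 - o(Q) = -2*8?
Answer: -2020130351/243936 ≈ -8281.4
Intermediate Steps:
o(Q) = 21 (o(Q) = 5 - (-2)*8 = 5 - 1*(-16) = 5 + 16 = 21)
-173745/o(219) + 272633/E = -173745/21 + 272633/(-34848) = -173745*1/21 + 272633*(-1/34848) = -57915/7 - 272633/34848 = -2020130351/243936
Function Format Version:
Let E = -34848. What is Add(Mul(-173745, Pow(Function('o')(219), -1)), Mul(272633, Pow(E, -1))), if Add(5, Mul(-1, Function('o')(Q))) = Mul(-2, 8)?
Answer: Rational(-2020130351, 243936) ≈ -8281.4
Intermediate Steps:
Function('o')(Q) = 21 (Function('o')(Q) = Add(5, Mul(-1, Mul(-2, 8))) = Add(5, Mul(-1, -16)) = Add(5, 16) = 21)
Add(Mul(-173745, Pow(Function('o')(219), -1)), Mul(272633, Pow(E, -1))) = Add(Mul(-173745, Pow(21, -1)), Mul(272633, Pow(-34848, -1))) = Add(Mul(-173745, Rational(1, 21)), Mul(272633, Rational(-1, 34848))) = Add(Rational(-57915, 7), Rational(-272633, 34848)) = Rational(-2020130351, 243936)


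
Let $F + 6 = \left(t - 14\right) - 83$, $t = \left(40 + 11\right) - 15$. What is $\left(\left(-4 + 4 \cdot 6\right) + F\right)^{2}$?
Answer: $2209$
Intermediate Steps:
$t = 36$ ($t = 51 - 15 = 36$)
$F = -67$ ($F = -6 + \left(\left(36 - 14\right) - 83\right) = -6 + \left(22 - 83\right) = -6 - 61 = -67$)
$\left(\left(-4 + 4 \cdot 6\right) + F\right)^{2} = \left(\left(-4 + 4 \cdot 6\right) - 67\right)^{2} = \left(\left(-4 + 24\right) - 67\right)^{2} = \left(20 - 67\right)^{2} = \left(-47\right)^{2} = 2209$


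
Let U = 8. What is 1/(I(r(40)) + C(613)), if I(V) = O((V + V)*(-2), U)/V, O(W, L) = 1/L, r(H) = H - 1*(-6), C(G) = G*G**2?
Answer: 368/84767474097 ≈ 4.3413e-9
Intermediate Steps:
C(G) = G**3
r(H) = 6 + H (r(H) = H + 6 = 6 + H)
I(V) = 1/(8*V)
1/(I(r(40)) + C(613)) = 1/(1/(8*(6 + 40)) + 613**3) = 1/((1/8)/46 + 230346397) = 1/((1/8)*(1/46) + 230346397) = 1/(1/368 + 230346397) = 1/(84767474097/368) = 368/84767474097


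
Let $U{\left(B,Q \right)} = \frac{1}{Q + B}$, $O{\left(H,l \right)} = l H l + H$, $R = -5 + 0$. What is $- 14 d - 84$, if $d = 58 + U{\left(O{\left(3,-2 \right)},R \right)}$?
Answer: $- \frac{4487}{5} \approx -897.4$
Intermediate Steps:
$R = -5$
$O{\left(H,l \right)} = H + H l^{2}$ ($O{\left(H,l \right)} = H l l + H = H l^{2} + H = H + H l^{2}$)
$U{\left(B,Q \right)} = \frac{1}{B + Q}$
$d = \frac{581}{10}$ ($d = 58 + \frac{1}{3 \left(1 + \left(-2\right)^{2}\right) - 5} = 58 + \frac{1}{3 \left(1 + 4\right) - 5} = 58 + \frac{1}{3 \cdot 5 - 5} = 58 + \frac{1}{15 - 5} = 58 + \frac{1}{10} = \frac{581}{10} \approx 58.1$)
$- 14 d - 84 = \left(-14\right) \frac{581}{10} - 84 = - \frac{4067}{5} - 84 = - \frac{4487}{5}$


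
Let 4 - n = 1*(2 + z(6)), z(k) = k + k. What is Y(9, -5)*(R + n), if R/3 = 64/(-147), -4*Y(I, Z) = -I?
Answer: -2493/98 ≈ -25.439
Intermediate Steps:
z(k) = 2*k
Y(I, Z) = I/4 (Y(I, Z) = -(-1)*I/4 = I/4)
R = -64/49 (R = 3*(64/(-147)) = 3*(64*(-1/147)) = 3*(-64/147) = -64/49 ≈ -1.3061)
n = -10 (n = 4 - (2 + 2*6) = 4 - (2 + 12) = 4 - 14 = -10)
Y(9, -5)*(R + n) = ((1/4)*9)*(-64/49 - 10) = (9/4)*(-554/49) = -2493/98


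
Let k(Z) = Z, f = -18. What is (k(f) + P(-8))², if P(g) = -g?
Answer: 100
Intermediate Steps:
(k(f) + P(-8))² = (-18 - 1*(-8))² = (-18 + 8)² = (-10)² = 100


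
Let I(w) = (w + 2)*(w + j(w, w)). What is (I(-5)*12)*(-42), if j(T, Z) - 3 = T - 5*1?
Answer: -18144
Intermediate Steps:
j(T, Z) = -2 + T (j(T, Z) = 3 + (T - 5*1) = 3 + (T - 5) = 3 + (-5 + T) = -2 + T)
I(w) = (-2 + 2*w)*(2 + w) (I(w) = (w + 2)*(w + (-2 + w)) = (2 + w)*(-2 + 2*w) = (-2 + 2*w)*(2 + w))
(I(-5)*12)*(-42) = ((-4 + 2*(-5) + 2*(-5)**2)*12)*(-42) = ((-4 - 10 + 2*25)*12)*(-42) = ((-4 - 10 + 50)*12)*(-42) = (36*12)*(-42) = 432*(-42) = -18144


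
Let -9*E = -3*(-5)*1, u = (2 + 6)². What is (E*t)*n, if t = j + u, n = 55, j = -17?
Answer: -12925/3 ≈ -4308.3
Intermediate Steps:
u = 64 (u = 8² = 64)
E = -5/3 (E = -(-3*(-5))/9 = -5/3 ≈ -1.6667)
t = 47 (t = -17 + 64 = 47)
(E*t)*n = -5/3*47*55 = -235/3*55 = -12925/3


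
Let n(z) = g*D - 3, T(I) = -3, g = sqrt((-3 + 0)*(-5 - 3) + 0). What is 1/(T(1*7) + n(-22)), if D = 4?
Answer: 1/58 + 2*sqrt(6)/87 ≈ 0.073552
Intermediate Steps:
g = 2*sqrt(6) (g = sqrt(-3*(-8) + 0) = sqrt(24 + 0) = sqrt(24) = 2*sqrt(6) ≈ 4.8990)
n(z) = -3 + 8*sqrt(6) (n(z) = (2*sqrt(6))*4 - 3 = 8*sqrt(6) - 3 = -3 + 8*sqrt(6))
1/(T(1*7) + n(-22)) = 1/(-3 + (-3 + 8*sqrt(6))) = 1/(-6 + 8*sqrt(6))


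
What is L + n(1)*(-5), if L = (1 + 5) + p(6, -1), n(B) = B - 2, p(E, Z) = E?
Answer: 17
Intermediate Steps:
n(B) = -2 + B
L = 12 (L = (1 + 5) + 6 = 6 + 6 = 12)
L + n(1)*(-5) = 12 + (-2 + 1)*(-5) = 12 - 1*(-5) = 12 + 5 = 17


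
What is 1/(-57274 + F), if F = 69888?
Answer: 1/12614 ≈ 7.9277e-5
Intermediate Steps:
1/(-57274 + F) = 1/(-57274 + 69888) = 1/12614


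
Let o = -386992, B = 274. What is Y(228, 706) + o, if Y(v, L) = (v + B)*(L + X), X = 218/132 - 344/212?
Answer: -56957069/1749 ≈ -32566.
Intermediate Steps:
X = 101/3498 (X = 218*(1/132) - 344*1/212 = 109/66 - 86/53 = 101/3498 ≈ 0.028874)
Y(v, L) = (274 + v)*(101/3498 + L) (Y(v, L) = (v + 274)*(L + 101/3498) = (274 + v)*(101/3498 + L))
Y(228, 706) + o = (13837/1749 + 274*706 + (101/3498)*228 + 706*228) - 386992 = (13837/1749 + 193444 + 3838/583 + 160968) - 386992 = 619891939/1749 - 386992 = -56957069/1749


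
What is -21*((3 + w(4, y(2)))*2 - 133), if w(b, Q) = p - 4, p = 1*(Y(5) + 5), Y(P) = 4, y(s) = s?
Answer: 2457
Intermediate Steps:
p = 9 (p = 1*(4 + 5) = 1*9 = 9)
w(b, Q) = 5 (w(b, Q) = 9 - 4 = 5)
-21*((3 + w(4, y(2)))*2 - 133) = -21*((3 + 5)*2 - 133) = -21*(8*2 - 133) = -21*(16 - 133) = -21*(-117) = 2457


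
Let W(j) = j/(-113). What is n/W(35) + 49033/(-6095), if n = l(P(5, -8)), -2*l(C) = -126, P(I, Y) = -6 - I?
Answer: -1288756/6095 ≈ -211.44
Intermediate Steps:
W(j) = -j/113 (W(j) = j*(-1/113) = -j/113)
l(C) = 63 (l(C) = -½*(-126) = 63)
n = 63
n/W(35) + 49033/(-6095) = 63/((-1/113*35)) + 49033/(-6095) = 63/(-35/113) + 49033*(-1/6095) = 63*(-113/35) - 49033/6095 = -1017/5 - 49033/6095 = -1288756/6095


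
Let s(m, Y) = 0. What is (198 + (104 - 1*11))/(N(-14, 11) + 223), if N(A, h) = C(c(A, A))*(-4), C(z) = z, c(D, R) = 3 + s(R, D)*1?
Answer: 291/211 ≈ 1.3791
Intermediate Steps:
c(D, R) = 3 (c(D, R) = 3 + 0*1 = 3 + 0 = 3)
N(A, h) = -12 (N(A, h) = 3*(-4) = -12)
(198 + (104 - 1*11))/(N(-14, 11) + 223) = (198 + (104 - 1*11))/(-12 + 223) = (198 + (104 - 11))/211 = (198 + 93)*(1/211) = 291*(1/211) = 291/211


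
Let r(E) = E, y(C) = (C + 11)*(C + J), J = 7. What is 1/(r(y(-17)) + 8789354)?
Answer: 1/8789414 ≈ 1.1377e-7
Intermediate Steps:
y(C) = (7 + C)*(11 + C) (y(C) = (C + 11)*(C + 7) = (11 + C)*(7 + C) = (7 + C)*(11 + C))
1/(r(y(-17)) + 8789354) = 1/((77 + (-17)² + 18*(-17)) + 8789354) = 1/((77 + 289 - 306) + 8789354) = 1/(60 + 8789354) = 1/8789414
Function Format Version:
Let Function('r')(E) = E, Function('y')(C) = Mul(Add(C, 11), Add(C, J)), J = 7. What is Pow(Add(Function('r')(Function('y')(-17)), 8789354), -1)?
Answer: Rational(1, 8789414) ≈ 1.1377e-7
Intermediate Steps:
Function('y')(C) = Mul(Add(7, C), Add(11, C)) (Function('y')(C) = Mul(Add(C, 11), Add(C, 7)) = Mul(Add(11, C), Add(7, C)) = Mul(Add(7, C), Add(11, C)))
Pow(Add(Function('r')(Function('y')(-17)), 8789354), -1) = Pow(Add(Add(77, Pow(-17, 2), Mul(18, -17)), 8789354), -1) = Pow(Add(Add(77, 289, -306), 8789354), -1) = Pow(Add(60, 8789354), -1) = Pow(8789414, -1) = Rational(1, 8789414)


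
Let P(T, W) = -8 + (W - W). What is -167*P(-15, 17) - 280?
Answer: 1056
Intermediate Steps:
P(T, W) = -8 (P(T, W) = -8 + 0 = -8)
-167*P(-15, 17) - 280 = -167*(-8) - 280 = 1336 - 280 = 1056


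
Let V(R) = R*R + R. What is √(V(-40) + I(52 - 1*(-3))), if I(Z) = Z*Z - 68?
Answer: √4517 ≈ 67.209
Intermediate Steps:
I(Z) = -68 + Z² (I(Z) = Z² - 68 = -68 + Z²)
V(R) = R + R² (V(R) = R² + R = R + R²)
√(V(-40) + I(52 - 1*(-3))) = √(-40*(1 - 40) + (-68 + (52 - 1*(-3))²)) = √(-40*(-39) + (-68 + (52 + 3)²)) = √(1560 + (-68 + 55²)) = √(1560 + (-68 + 3025)) = √(1560 + 2957) = √4517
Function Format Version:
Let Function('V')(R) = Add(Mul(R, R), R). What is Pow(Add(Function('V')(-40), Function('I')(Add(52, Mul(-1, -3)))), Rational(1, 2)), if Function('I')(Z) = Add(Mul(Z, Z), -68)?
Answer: Pow(4517, Rational(1, 2)) ≈ 67.209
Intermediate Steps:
Function('I')(Z) = Add(-68, Pow(Z, 2)) (Function('I')(Z) = Add(Pow(Z, 2), -68) = Add(-68, Pow(Z, 2)))
Function('V')(R) = Add(R, Pow(R, 2)) (Function('V')(R) = Add(Pow(R, 2), R) = Add(R, Pow(R, 2)))
Pow(Add(Function('V')(-40), Function('I')(Add(52, Mul(-1, -3)))), Rational(1, 2)) = Pow(Add(Mul(-40, Add(1, -40)), Add(-68, Pow(Add(52, Mul(-1, -3)), 2))), Rational(1, 2)) = Pow(Add(Mul(-40, -39), Add(-68, Pow(Add(52, 3), 2))), Rational(1, 2)) = Pow(Add(1560, Add(-68, Pow(55, 2))), Rational(1, 2)) = Pow(Add(1560, Add(-68, 3025)), Rational(1, 2)) = Pow(Add(1560, 2957), Rational(1, 2)) = Pow(4517, Rational(1, 2))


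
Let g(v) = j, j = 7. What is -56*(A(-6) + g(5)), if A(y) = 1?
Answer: -448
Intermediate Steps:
g(v) = 7
-56*(A(-6) + g(5)) = -56*(1 + 7) = -56*8 = -448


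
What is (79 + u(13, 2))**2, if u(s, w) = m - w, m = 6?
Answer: 6889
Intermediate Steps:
u(s, w) = 6 - w
(79 + u(13, 2))**2 = (79 + (6 - 1*2))**2 = (79 + (6 - 2))**2 = (79 + 4)**2 = 83**2 = 6889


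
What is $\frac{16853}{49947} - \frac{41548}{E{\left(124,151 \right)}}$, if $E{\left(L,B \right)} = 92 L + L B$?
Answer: $- \frac{130615280}{125416917} \approx -1.0414$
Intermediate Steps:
$E{\left(L,B \right)} = 92 L + B L$
$\frac{16853}{49947} - \frac{41548}{E{\left(124,151 \right)}} = \frac{16853}{49947} - \frac{41548}{124 \left(92 + 151\right)} = 16853 \cdot \frac{1}{49947} - \frac{41548}{124 \cdot 243} = \frac{16853}{49947} - \frac{41548}{30132} = \frac{16853}{49947} - \frac{10387}{7533} = - \frac{130615280}{125416917}$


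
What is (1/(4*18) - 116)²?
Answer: 69739201/5184 ≈ 13453.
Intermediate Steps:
(1/(4*18) - 116)² = (1/72 - 116)² = (-8351/72)² = 69739201/5184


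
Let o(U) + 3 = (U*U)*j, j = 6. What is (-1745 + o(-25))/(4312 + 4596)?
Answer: 1001/4454 ≈ 0.22474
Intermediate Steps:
o(U) = -3 + 6*U**2 (o(U) = -3 + (U*U)*6 = -3 + U**2*6 = -3 + 6*U**2)
(-1745 + o(-25))/(4312 + 4596) = (-1745 + (-3 + 6*(-25)**2))/(4312 + 4596) = (-1745 + (-3 + 6*625))/8908 = (-1745 + (-3 + 3750))*(1/8908) = (-1745 + 3747)*(1/8908) = 2002*(1/8908) = 1001/4454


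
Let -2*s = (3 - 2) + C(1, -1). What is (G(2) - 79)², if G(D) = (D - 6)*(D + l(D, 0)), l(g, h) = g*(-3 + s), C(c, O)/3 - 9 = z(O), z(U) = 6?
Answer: 14641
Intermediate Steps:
C(c, O) = 45 (C(c, O) = 27 + 3*6 = 27 + 18 = 45)
s = -23 (s = -((3 - 2) + 45)/2 = -(1 + 45)/2 = -½*46 = -23)
l(g, h) = -26*g (l(g, h) = g*(-3 - 23) = g*(-26) = -26*g)
G(D) = -25*D*(-6 + D) (G(D) = (D - 6)*(D - 26*D) = (-6 + D)*(-25*D) = -25*D*(-6 + D))
(G(2) - 79)² = (25*2*(6 - 1*2) - 79)² = (25*2*(6 - 2) - 79)² = (25*2*4 - 79)² = (200 - 79)² = 121² = 14641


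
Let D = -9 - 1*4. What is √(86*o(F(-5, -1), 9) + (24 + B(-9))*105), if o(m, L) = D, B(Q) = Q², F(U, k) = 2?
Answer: √9907 ≈ 99.534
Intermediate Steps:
D = -13 (D = -9 - 4 = -13)
o(m, L) = -13
√(86*o(F(-5, -1), 9) + (24 + B(-9))*105) = √(86*(-13) + (24 + (-9)²)*105) = √(-1118 + (24 + 81)*105) = √(-1118 + 105*105) = √(-1118 + 11025) = √9907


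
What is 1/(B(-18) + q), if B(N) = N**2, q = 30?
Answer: 1/354 ≈ 0.0028249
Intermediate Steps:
1/(B(-18) + q) = 1/((-18)**2 + 30) = 1/(324 + 30) = 1/354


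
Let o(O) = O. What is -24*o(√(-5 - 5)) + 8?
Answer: 8 - 24*I*√10 ≈ 8.0 - 75.895*I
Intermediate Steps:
-24*o(√(-5 - 5)) + 8 = -24*√(-5 - 5) + 8 = -24*I*√10 + 8 = 8 - 24*I*√10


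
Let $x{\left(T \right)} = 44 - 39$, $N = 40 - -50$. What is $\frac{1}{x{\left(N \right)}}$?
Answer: $\frac{1}{5} \approx 0.2$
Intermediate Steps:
$N = 90$ ($N = 40 + 50 = 90$)
$x{\left(T \right)} = 5$
$\frac{1}{x{\left(N \right)}} = \frac{1}{5}$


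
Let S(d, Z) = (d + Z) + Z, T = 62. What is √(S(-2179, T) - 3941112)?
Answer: I*√3943167 ≈ 1985.7*I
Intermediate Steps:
S(d, Z) = d + 2*Z (S(d, Z) = (Z + d) + Z = d + 2*Z)
√(S(-2179, T) - 3941112) = √((-2179 + 2*62) - 3941112) = √((-2179 + 124) - 3941112) = √(-2055 - 3941112) = √(-3943167) = I*√3943167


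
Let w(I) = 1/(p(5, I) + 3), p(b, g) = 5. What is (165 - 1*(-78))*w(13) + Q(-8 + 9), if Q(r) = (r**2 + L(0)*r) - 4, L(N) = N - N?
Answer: 219/8 ≈ 27.375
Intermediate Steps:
L(N) = 0
Q(r) = -4 + r**2 (Q(r) = (r**2 + 0*r) - 4 = (r**2 + 0) - 4 = r**2 - 4 = -4 + r**2)
w(I) = 1/8 (w(I) = 1/(5 + 3) = 1/8)
(165 - 1*(-78))*w(13) + Q(-8 + 9) = (165 - 1*(-78))*(1/8) + (-4 + (-8 + 9)**2) = (165 + 78)*(1/8) + (-4 + 1**2) = 243*(1/8) + (-4 + 1) = 243/8 - 3 = 219/8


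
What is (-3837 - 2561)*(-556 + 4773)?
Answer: -26980366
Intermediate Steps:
(-3837 - 2561)*(-556 + 4773) = -6398*4217 = -26980366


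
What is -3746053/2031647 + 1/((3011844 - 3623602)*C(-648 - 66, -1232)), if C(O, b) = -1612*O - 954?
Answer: -2635461658342608083/1429325151508175964 ≈ -1.8439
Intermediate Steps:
C(O, b) = -954 - 1612*O
-3746053/2031647 + 1/((3011844 - 3623602)*C(-648 - 66, -1232)) = -3746053/2031647 + 1/((3011844 - 3623602)*(-954 - 1612*(-648 - 66))) = -3746053*1/2031647 + 1/((-611758)*(-954 - 1612*(-714))) = -3746053/2031647 - 1/(611758*(-954 + 1150968)) = -3746053/2031647 - 1/611758/1150014 = -3746053/2031647 - 1/611758*1/1150014 = -3746053/2031647 - 1/703530264612 = -2635461658342608083/1429325151508175964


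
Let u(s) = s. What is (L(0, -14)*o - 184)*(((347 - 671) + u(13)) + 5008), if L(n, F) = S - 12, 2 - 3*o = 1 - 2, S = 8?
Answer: -883036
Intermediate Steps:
o = 1 (o = 2/3 - (1 - 2)/3 = 2/3 - 1/3*(-1) = 2/3 + 1/3 = 1)
L(n, F) = -4 (L(n, F) = 8 - 12 = -4)
(L(0, -14)*o - 184)*(((347 - 671) + u(13)) + 5008) = (-4*1 - 184)*(((347 - 671) + 13) + 5008) = (-4 - 184)*((-324 + 13) + 5008) = -188*(-311 + 5008) = -188*4697 = -883036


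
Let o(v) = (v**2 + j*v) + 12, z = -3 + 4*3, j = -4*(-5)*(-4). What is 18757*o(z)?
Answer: -11760639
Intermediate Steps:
j = -80 (j = 20*(-4) = -80)
z = 9 (z = -3 + 12 = 9)
o(v) = 12 + v**2 - 80*v (o(v) = (v**2 - 80*v) + 12 = 12 + v**2 - 80*v)
18757*o(z) = 18757*(12 + 9**2 - 80*9) = 18757*(12 + 81 - 720) = 18757*(-627) = -11760639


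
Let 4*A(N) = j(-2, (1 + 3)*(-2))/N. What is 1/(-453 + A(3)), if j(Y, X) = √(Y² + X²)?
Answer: -16308/7387507 - 6*√17/7387507 ≈ -0.0022109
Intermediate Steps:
j(Y, X) = √(X² + Y²)
A(N) = √17/(2*N) (A(N) = (√(((1 + 3)*(-2))² + (-2)²)/N)/4 = (√((4*(-2))² + 4)/N)/4 = (√((-8)² + 4)/N)/4 = (√(64 + 4)/N)/4 = (√68/N)/4 = ((2*√17)/N)/4 = (2*√17/N)/4 = √17/(2*N))
1/(-453 + A(3)) = 1/(-453 + (½)*√17/3) = 1/(-453 + (½)*√17*(⅓)) = 1/(-453 + √17/6)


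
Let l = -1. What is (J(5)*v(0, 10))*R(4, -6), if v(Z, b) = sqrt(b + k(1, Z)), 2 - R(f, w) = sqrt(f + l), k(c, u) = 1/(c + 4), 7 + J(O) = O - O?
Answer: 7*sqrt(255)*(-2 + sqrt(3))/5 ≈ -5.9903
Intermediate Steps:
J(O) = -7 (J(O) = -7 + (O - O) = -7 + 0 = -7)
k(c, u) = 1/(4 + c)
R(f, w) = 2 - sqrt(-1 + f) (R(f, w) = 2 - sqrt(f - 1) = 2 - sqrt(-1 + f))
v(Z, b) = sqrt(1/5 + b) (v(Z, b) = sqrt(b + 1/(4 + 1)) = sqrt(b + 1/5) = sqrt(1/5 + b))
(J(5)*v(0, 10))*R(4, -6) = (-7*sqrt(5 + 25*10)/5)*(2 - sqrt(-1 + 4)) = (-7*sqrt(5 + 250)/5)*(2 - sqrt(3)) = (-7*sqrt(255)/5)*(2 - sqrt(3)) = -7*sqrt(255)*(2 - sqrt(3))/5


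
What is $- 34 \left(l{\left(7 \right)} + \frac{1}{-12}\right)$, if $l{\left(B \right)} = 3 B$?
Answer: $- \frac{4267}{6} \approx -711.17$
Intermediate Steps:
$- 34 \left(l{\left(7 \right)} + \frac{1}{-12}\right) = - 34 \left(3 \cdot 7 + \frac{1}{-12}\right) = - 34 \left(21 - \frac{1}{12}\right) = \left(-34\right) \frac{251}{12} = - \frac{4267}{6}$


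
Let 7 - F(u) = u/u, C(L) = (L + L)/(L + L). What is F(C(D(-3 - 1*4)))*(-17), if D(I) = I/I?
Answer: -102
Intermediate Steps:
D(I) = 1
C(L) = 1 (C(L) = (2*L)/((2*L)) = (2*L)*(1/(2*L)) = 1)
F(u) = 6 (F(u) = 7 - u/u = 7 - 1*1 = 7 - 1 = 6)
F(C(D(-3 - 1*4)))*(-17) = 6*(-17) = -102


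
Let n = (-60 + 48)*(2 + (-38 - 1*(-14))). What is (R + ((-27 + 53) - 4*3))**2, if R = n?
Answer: 77284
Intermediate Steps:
n = 264 (n = -12*(2 + (-38 + 14)) = -12*(2 - 24) = -12*(-22) = 264)
R = 264
(R + ((-27 + 53) - 4*3))**2 = (264 + ((-27 + 53) - 4*3))**2 = (264 + (26 - 12))**2 = (264 + 14)**2 = 278**2 = 77284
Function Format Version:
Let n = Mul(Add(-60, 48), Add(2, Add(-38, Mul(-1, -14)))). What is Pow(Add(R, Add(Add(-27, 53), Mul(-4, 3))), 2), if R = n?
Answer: 77284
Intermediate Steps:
n = 264 (n = Mul(-12, Add(2, Add(-38, 14))) = Mul(-12, Add(2, -24)) = Mul(-12, -22) = 264)
R = 264
Pow(Add(R, Add(Add(-27, 53), Mul(-4, 3))), 2) = Pow(Add(264, Add(Add(-27, 53), Mul(-4, 3))), 2) = Pow(Add(264, Add(26, -12)), 2) = Pow(Add(264, 14), 2) = Pow(278, 2) = 77284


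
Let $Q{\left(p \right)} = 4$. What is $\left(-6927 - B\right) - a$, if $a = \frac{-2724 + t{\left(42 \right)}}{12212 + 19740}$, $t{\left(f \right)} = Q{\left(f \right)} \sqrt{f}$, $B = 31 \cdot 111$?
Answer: $- \frac{82818903}{7988} - \frac{\sqrt{42}}{7988} \approx -10368.0$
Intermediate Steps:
$B = 3441$
$t{\left(f \right)} = 4 \sqrt{f}$
$a = - \frac{681}{7988} + \frac{\sqrt{42}}{7988}$ ($a = \frac{-2724 + 4 \sqrt{42}}{12212 + 19740} = \frac{-2724 + 4 \sqrt{42}}{31952} = \left(-2724 + 4 \sqrt{42}\right) \frac{1}{31952} = - \frac{681}{7988} + \frac{\sqrt{42}}{7988} \approx -0.084442$)
$\left(-6927 - B\right) - a = \left(-6927 - 3441\right) - \left(- \frac{681}{7988} + \frac{\sqrt{42}}{7988}\right) = \left(-6927 - 3441\right) + \left(\frac{681}{7988} - \frac{\sqrt{42}}{7988}\right) = -10368 + \left(\frac{681}{7988} - \frac{\sqrt{42}}{7988}\right) = - \frac{82818903}{7988} - \frac{\sqrt{42}}{7988}$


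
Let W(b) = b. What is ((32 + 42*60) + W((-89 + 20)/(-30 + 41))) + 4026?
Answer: 72289/11 ≈ 6571.7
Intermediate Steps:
((32 + 42*60) + W((-89 + 20)/(-30 + 41))) + 4026 = ((32 + 42*60) + (-89 + 20)/(-30 + 41)) + 4026 = ((32 + 2520) - 69/11) + 4026 = (2552 - 69*1/11) + 4026 = (2552 - 69/11) + 4026 = 28003/11 + 4026 = 72289/11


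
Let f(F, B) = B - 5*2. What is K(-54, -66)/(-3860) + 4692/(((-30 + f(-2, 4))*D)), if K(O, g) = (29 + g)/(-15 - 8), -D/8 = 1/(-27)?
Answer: -78104279/177560 ≈ -439.88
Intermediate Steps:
D = 8/27 (D = -8/(-27) = -8*(-1/27) = 8/27 ≈ 0.29630)
K(O, g) = -29/23 - g/23 (K(O, g) = (29 + g)/(-23) = (29 + g)*(-1/23) = -29/23 - g/23)
f(F, B) = -10 + B (f(F, B) = B - 10 = -10 + B)
K(-54, -66)/(-3860) + 4692/(((-30 + f(-2, 4))*D)) = (-29/23 - 1/23*(-66))/(-3860) + 4692/(((-30 + (-10 + 4))*(8/27))) = (-29/23 + 66/23)*(-1/3860) + 4692/(((-30 - 6)*(8/27))) = (37/23)*(-1/3860) + 4692/((-36*8/27)) = -37/88780 + 4692/(-32/3) = -37/88780 + 4692*(-3/32) = -37/88780 - 3519/8 = -78104279/177560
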